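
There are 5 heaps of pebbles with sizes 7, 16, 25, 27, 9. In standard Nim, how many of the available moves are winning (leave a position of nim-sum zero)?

Compute the nim-sum pairwise:
7 ^ 16 = 23
23 ^ 25 = 14
14 ^ 27 = 21
21 ^ 9 = 28
The overall nim-sum is X = 28. A heap of size p has a winning move iff p XOR X < p (reduce it to p XOR X).
  7: 7 XOR 28 = 27 ≥ 7 — no move.
  16: 16 XOR 28 = 12 < 16 — winning move (to 12).
  25: 25 XOR 28 = 5 < 25 — winning move (to 5).
  27: 27 XOR 28 = 7 < 27 — winning move (to 7).
  9: 9 XOR 28 = 21 ≥ 9 — no move.
That gives 3 winning moves.

3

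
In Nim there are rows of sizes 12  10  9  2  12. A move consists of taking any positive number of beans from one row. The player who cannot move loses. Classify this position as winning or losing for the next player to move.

Compute the nim-sum pairwise:
12 XOR 10 = 6
6 XOR 9 = 15
15 XOR 2 = 13
13 XOR 12 = 1
The nim-sum is 1 ≠ 0, so this is an N-position: the player to move can win.

Winning position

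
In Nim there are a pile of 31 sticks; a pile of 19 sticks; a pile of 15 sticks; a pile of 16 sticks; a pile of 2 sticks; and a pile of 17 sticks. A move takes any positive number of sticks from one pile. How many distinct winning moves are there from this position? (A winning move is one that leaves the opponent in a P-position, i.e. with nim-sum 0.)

In binary:
  11111  (31)
  10011  (19)
  01111  (15)
  10000  (16)
  00010  (2)
  10001  (17)
  -----
  00000  (0)
The nim-sum is already 0, so every move leaves a nonzero nim-sum — there are no winning moves.

0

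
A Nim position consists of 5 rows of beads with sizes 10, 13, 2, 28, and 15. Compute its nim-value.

Nim-sum: 10 XOR 13 XOR 2 XOR 28 XOR 15 = 22.

22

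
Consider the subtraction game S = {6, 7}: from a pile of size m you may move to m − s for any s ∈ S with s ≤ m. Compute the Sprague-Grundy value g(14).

Compute g(0), g(1), … for moves {6, 7}:
g(0) = mex{} = 0
g(1) = mex{} = 0
g(2) = mex{} = 0
g(3) = mex{} = 0
g(4) = mex{} = 0
g(5) = mex{} = 0
g(6) = mex{0} = 1
g(7) = mex{0} = 1
g(8) = mex{0} = 1
g(9) = mex{0} = 1
g(10) = mex{0} = 1
g(11) = mex{0} = 1
g(12) = mex{0,1} = 2
g(13) = mex{1} = 0
g(14) = mex{1} = 0
So g(14) = 0.

0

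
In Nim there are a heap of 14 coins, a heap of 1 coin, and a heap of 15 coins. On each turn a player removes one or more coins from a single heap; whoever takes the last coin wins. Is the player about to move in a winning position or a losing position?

Losing position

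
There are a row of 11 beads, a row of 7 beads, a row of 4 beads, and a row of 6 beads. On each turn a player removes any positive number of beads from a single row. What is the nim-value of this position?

14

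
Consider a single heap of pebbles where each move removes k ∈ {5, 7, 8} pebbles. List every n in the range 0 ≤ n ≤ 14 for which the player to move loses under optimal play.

Grundy values for subtraction set {5, 7, 8}:
k:     0  1  2  3  4  5  6  7  8  9 10 11 12 13 14
g(k):  0  0  0  0  0  1  1  1  1  1  2  2  2  0  0
The P-positions (g = 0) in 0..14 are 0, 1, 2, 3, 4, 13, 14.

0, 1, 2, 3, 4, 13, 14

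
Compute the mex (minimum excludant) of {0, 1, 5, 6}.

2

The values 0, 1 are all present; 2 is the first non-negative integer missing from the set.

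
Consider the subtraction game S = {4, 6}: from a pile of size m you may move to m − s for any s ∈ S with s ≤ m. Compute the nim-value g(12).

0

Compute g(0), g(1), … for moves {4, 6}:
k:     0  1  2  3  4  5  6  7  8  9 10 11 12
g(k):  0  0  0  0  1  1  1  1  2  2  0  0  0
So g(12) = 0.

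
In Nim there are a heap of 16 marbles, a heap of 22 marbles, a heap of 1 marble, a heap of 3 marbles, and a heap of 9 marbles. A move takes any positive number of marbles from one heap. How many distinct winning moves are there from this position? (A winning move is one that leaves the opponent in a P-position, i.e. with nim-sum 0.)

1

Compute the nim-sum pairwise:
16 ⊕ 22 = 6
6 ⊕ 1 = 7
7 ⊕ 3 = 4
4 ⊕ 9 = 13
The overall nim-sum is X = 13. A heap of size p has a winning move iff p XOR X < p (reduce it to p XOR X).
  16: 16 XOR 13 = 29 ≥ 16 — no move.
  22: 22 XOR 13 = 27 ≥ 22 — no move.
  1: 1 XOR 13 = 12 ≥ 1 — no move.
  3: 3 XOR 13 = 14 ≥ 3 — no move.
  9: 9 XOR 13 = 4 < 9 — winning move (to 4).
That gives 1 winning move.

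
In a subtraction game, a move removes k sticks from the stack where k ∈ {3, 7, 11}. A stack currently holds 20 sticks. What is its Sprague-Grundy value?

Grundy values for subtraction set {3, 7, 11}:
k:     0  1  2  3  4  5  6  7  8  9 10 11 12 13 14 15 16 17 18 19 20
g(k):  0  0  0  1  1  1  0  2  2  1  0  3  2  1  0  0  0  1  1  1  0
So g(20) = 0.

0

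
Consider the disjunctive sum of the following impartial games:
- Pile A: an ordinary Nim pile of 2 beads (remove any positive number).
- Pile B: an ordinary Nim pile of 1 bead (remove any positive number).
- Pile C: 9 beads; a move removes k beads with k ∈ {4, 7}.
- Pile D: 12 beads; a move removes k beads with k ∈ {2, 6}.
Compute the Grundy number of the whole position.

Pile A is a plain Nim pile of size 2, so its Grundy value is 2.
Pile B is a plain Nim pile of size 1, so its Grundy value is 1.
Build the Grundy sequence for pile C with g(k) = mex{g(k−s) : s ∈ {4, 7}, s ≤ k}:
k:     0  1  2  3  4  5  6  7  8  9
g(k):  0  0  0  0  1  1  1  1  2  2
So g(9) = 2.
Grundy values for pile D (subtraction set {2, 6}):
k:     0  1  2  3  4  5  6  7  8  9 10 11 12
g(k):  0  0  1  1  0  0  1  1  0  0  1  1  0
So g(12) = 0.
By the Sprague-Grundy theorem, the Grundy value of a sum of independent games is the XOR of the component values.
Combined value = 2 XOR 1 XOR 2 XOR 0 = 1.

1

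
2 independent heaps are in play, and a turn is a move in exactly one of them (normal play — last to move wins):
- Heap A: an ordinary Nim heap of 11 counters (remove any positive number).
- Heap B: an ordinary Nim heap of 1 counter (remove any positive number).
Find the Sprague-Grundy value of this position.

10

Heap A is a plain Nim heap of size 11, so its Grundy value is 11.
Heap B is a plain Nim heap of size 1, so its Grundy value is 1.
The value of a disjunctive sum is the nim-sum of the parts.
Combined value = 11 ⊕ 1 = 10.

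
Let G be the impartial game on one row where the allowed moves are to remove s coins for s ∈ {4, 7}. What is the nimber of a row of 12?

Build the Grundy sequence with g(k) = mex{g(k−s) : s ∈ {4, 7}, s ≤ k}:
k:     0  1  2  3  4  5  6  7  8  9 10 11 12
g(k):  0  0  0  0  1  1  1  1  2  2  2  0  0
So g(12) = 0.

0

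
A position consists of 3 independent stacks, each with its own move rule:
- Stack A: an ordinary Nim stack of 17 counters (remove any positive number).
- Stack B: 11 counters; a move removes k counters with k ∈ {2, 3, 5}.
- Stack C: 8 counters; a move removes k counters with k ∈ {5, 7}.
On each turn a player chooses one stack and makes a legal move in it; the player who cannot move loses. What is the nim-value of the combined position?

Stack A is a plain Nim stack of size 17, so its Grundy value is 17.
Build the Grundy sequence for stack B with g(k) = mex{g(k−s) : s ∈ {2, 3, 5}, s ≤ k}:
g(0) = mex{} = 0
g(1) = mex{} = 0
g(2) = mex{0} = 1
g(3) = mex{0} = 1
g(4) = mex{0,1} = 2
g(5) = mex{0,1} = 2
g(6) = mex{0,1,2} = 3
g(7) = mex{1,2} = 0
g(8) = mex{1,2,3} = 0
g(9) = mex{0,2,3} = 1
g(10) = mex{0,2} = 1
g(11) = mex{0,1,3} = 2
So g(11) = 2.
Grundy values for stack C (subtraction set {5, 7}):
k:     0  1  2  3  4  5  6  7  8
g(k):  0  0  0  0  0  1  1  1  1
So g(8) = 1.
By the Sprague-Grundy theorem, the Grundy value of a sum of independent games is the XOR of the component values.
Combined value = 17 ⊕ 2 ⊕ 1 = 18.

18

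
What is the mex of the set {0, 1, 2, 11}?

3

The values 0, 1, 2 are all present; 3 is the first non-negative integer missing from the set.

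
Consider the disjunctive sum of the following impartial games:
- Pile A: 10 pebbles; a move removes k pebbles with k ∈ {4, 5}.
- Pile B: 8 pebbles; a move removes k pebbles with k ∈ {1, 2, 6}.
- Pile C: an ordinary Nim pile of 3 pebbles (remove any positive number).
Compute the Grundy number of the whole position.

2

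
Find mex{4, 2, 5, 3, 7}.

0

0 is not in the set, so the mex is 0.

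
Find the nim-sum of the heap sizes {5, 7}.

2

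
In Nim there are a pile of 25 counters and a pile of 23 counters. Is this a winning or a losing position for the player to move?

Winning position

In binary:
  11001  (25)
  10111  (23)
  -----
  01110  (14)
The nim-sum is 14 ≠ 0, so this is an N-position: the player to move can win.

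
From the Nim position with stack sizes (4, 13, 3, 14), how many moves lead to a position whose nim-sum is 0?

3

Nim-sum: 4 ⊕ 13 ⊕ 3 ⊕ 14 = 4.
The overall nim-sum is X = 4. A stack of size p has a winning move iff p XOR X < p (reduce it to p XOR X).
  4: 4 XOR 4 = 0 < 4 — winning move (to 0).
  13: 13 XOR 4 = 9 < 13 — winning move (to 9).
  3: 3 XOR 4 = 7 ≥ 3 — no move.
  14: 14 XOR 4 = 10 < 14 — winning move (to 10).
That gives 3 winning moves.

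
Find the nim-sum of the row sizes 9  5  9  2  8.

15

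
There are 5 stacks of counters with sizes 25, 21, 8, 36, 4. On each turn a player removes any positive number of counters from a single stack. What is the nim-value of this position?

Nim-sum: 25 ⊕ 21 ⊕ 8 ⊕ 36 ⊕ 4 = 36.

36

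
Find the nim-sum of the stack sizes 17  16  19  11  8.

17

In binary:
  10001  (17)
  10000  (16)
  10011  (19)
  01011  (11)
  01000  (8)
  -----
  10001  (17)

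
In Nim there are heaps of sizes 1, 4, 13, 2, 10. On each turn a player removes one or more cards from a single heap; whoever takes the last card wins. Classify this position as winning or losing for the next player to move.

In binary:
  0001  (1)
  0100  (4)
  1101  (13)
  0010  (2)
  1010  (10)
  ----
  0000  (0)
The nim-sum is 0, so this is a P-position: the player to move is in a losing position under optimal play.

Losing position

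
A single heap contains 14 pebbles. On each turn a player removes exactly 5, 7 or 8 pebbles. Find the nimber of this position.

Build the Grundy sequence with g(k) = mex{g(k−s) : s ∈ {5, 7, 8}, s ≤ k}:
g(0) = mex{} = 0
g(1) = mex{} = 0
g(2) = mex{} = 0
g(3) = mex{} = 0
g(4) = mex{} = 0
g(5) = mex{0} = 1
g(6) = mex{0} = 1
g(7) = mex{0} = 1
g(8) = mex{0} = 1
g(9) = mex{0} = 1
g(10) = mex{0,1} = 2
g(11) = mex{0,1} = 2
g(12) = mex{0,1} = 2
g(13) = mex{1} = 0
g(14) = mex{1} = 0
So g(14) = 0.

0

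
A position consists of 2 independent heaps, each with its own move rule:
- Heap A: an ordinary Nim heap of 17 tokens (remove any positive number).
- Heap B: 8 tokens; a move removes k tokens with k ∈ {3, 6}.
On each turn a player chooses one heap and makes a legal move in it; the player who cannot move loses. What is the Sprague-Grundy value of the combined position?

Heap A is a plain Nim heap of size 17, so its Grundy value is 17.
For heap B, compute g(0), g(1), … with moves {3, 6}:
k:     0  1  2  3  4  5  6  7  8
g(k):  0  0  0  1  1  1  2  2  2
So g(8) = 2.
By the Sprague-Grundy theorem, the Grundy value of a sum of independent games is the XOR of the component values.
Combined value = 17 XOR 2 = 19.

19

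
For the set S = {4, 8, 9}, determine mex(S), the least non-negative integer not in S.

0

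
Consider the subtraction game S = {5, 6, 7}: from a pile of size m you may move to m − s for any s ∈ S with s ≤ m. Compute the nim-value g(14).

Build the Grundy sequence with g(k) = mex{g(k−s) : s ∈ {5, 6, 7}, s ≤ k}:
k:     0  1  2  3  4  5  6  7  8  9 10 11 12 13 14
g(k):  0  0  0  0  0  1  1  1  1  1  2  2  0  0  0
So g(14) = 0.

0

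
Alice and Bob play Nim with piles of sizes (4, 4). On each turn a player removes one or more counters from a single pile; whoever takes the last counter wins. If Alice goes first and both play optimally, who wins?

Compute the nim-sum pairwise:
4 ^ 4 = 0
The nim-sum is 0, so this is a P-position: the player to move is in a losing position under optimal play; Alice is about to move from it and so loses — Bob wins.

Bob wins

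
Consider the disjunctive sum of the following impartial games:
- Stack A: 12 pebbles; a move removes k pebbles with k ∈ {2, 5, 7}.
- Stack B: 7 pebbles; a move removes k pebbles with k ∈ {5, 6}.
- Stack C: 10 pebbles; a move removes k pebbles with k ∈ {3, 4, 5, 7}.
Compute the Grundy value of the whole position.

0

Grundy values for stack A (subtraction set {2, 5, 7}):
k:     0  1  2  3  4  5  6  7  8  9 10 11 12
g(k):  0  0  1  1  0  2  1  3  2  2  0  3  1
So g(12) = 1.
Build the Grundy sequence for stack B with g(k) = mex{g(k−s) : s ∈ {5, 6}, s ≤ k}:
k:     0  1  2  3  4  5  6  7
g(k):  0  0  0  0  0  1  1  1
So g(7) = 1.
For stack C, compute g(0), g(1), … with moves {3, 4, 5, 7}:
k:     0  1  2  3  4  5  6  7  8  9 10
g(k):  0  0  0  1  1  1  2  2  2  3  0
So g(10) = 0.
The value of a disjunctive sum is the nim-sum of the parts.
Combined value = 1 ⊕ 1 ⊕ 0 = 0.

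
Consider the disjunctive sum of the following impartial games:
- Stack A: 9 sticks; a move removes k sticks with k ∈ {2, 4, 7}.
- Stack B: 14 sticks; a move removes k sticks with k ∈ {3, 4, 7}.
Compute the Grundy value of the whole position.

1

Grundy values for stack A (subtraction set {2, 4, 7}):
g(0) = mex{} = 0
g(1) = mex{} = 0
g(2) = mex{0} = 1
g(3) = mex{0} = 1
g(4) = mex{0,1} = 2
g(5) = mex{0,1} = 2
g(6) = mex{1,2} = 0
g(7) = mex{0,1,2} = 3
g(8) = mex{0,2} = 1
g(9) = mex{1,2,3} = 0
So g(9) = 0.
Grundy values for stack B (subtraction set {3, 4, 7}):
k:     0  1  2  3  4  5  6  7  8  9 10 11 12 13 14
g(k):  0  0  0  1  1  1  2  2  2  3  0  0  0  1  1
So g(14) = 1.
By the Sprague-Grundy theorem, the Grundy value of a sum of independent games is the XOR of the component values.
Combined value = 0 XOR 1 = 1.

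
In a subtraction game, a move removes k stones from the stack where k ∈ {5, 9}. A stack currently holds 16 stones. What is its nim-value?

Grundy values for subtraction set {5, 9}:
k:     0  1  2  3  4  5  6  7  8  9 10 11 12 13 14 15 16
g(k):  0  0  0  0  0  1  1  1  1  1  2  2  2  2  0  0  0
So g(16) = 0.

0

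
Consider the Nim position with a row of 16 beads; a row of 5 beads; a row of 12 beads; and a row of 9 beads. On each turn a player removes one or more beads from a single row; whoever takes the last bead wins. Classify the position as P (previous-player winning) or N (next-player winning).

N-position

Compute the nim-sum pairwise:
16 ⊕ 5 = 21
21 ⊕ 12 = 25
25 ⊕ 9 = 16
The nim-sum is 16 ≠ 0, so this is an N-position: the player to move can win.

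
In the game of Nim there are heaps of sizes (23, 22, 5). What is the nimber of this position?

4

Write each in binary and XOR column by column:
  10111  (23)
  10110  (22)
  00101  (5)
  -----
  00100  (4)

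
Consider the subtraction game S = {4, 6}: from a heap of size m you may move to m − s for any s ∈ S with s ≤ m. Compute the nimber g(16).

Build the Grundy sequence with g(k) = mex{g(k−s) : s ∈ {4, 6}, s ≤ k}:
k:     0  1  2  3  4  5  6  7  8  9 10 11 12 13 14 15 16
g(k):  0  0  0  0  1  1  1  1  2  2  0  0  0  0  1  1  1
So g(16) = 1.

1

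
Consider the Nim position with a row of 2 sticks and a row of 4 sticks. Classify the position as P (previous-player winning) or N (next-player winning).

Compute the nim-sum pairwise:
2 XOR 4 = 6
The nim-sum is 6 ≠ 0, so this is an N-position: the player to move can win.

N-position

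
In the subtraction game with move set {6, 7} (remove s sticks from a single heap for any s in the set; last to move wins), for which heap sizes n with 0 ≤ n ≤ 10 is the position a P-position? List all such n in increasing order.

0, 1, 2, 3, 4, 5

Build the Grundy sequence with g(k) = mex{g(k−s) : s ∈ {6, 7}, s ≤ k}:
k:     0  1  2  3  4  5  6  7  8  9 10
g(k):  0  0  0  0  0  0  1  1  1  1  1
The P-positions (g = 0) in 0..10 are 0, 1, 2, 3, 4, 5.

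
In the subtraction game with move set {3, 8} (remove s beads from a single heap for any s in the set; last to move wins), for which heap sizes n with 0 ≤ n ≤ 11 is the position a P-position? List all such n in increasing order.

0, 1, 2, 6, 7, 11

Grundy values for subtraction set {3, 8}:
g(0) = mex{} = 0
g(1) = mex{} = 0
g(2) = mex{} = 0
g(3) = mex{0} = 1
g(4) = mex{0} = 1
g(5) = mex{0} = 1
g(6) = mex{1} = 0
g(7) = mex{1} = 0
g(8) = mex{0,1} = 2
g(9) = mex{0} = 1
g(10) = mex{0} = 1
g(11) = mex{1,2} = 0
The P-positions (g = 0) in 0..11 are 0, 1, 2, 6, 7, 11.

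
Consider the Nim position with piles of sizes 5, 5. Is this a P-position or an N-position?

Nim-sum: 5 XOR 5 = 0.
The nim-sum is 0, so this is a P-position: the player to move is in a losing position under optimal play.

P-position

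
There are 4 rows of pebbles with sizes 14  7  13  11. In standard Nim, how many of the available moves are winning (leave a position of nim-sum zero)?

Nim-sum: 14 ⊕ 7 ⊕ 13 ⊕ 11 = 15.
The overall nim-sum is X = 15. A row of size p has a winning move iff p XOR X < p (reduce it to p XOR X).
  14: 14 XOR 15 = 1 < 14 — winning move (to 1).
  7: 7 XOR 15 = 8 ≥ 7 — no move.
  13: 13 XOR 15 = 2 < 13 — winning move (to 2).
  11: 11 XOR 15 = 4 < 11 — winning move (to 4).
That gives 3 winning moves.

3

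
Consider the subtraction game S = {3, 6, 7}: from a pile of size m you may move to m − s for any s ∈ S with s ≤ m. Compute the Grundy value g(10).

0

Grundy values for subtraction set {3, 6, 7}:
g(0) = mex{} = 0
g(1) = mex{} = 0
g(2) = mex{} = 0
g(3) = mex{0} = 1
g(4) = mex{0} = 1
g(5) = mex{0} = 1
g(6) = mex{0,1} = 2
g(7) = mex{0,1} = 2
g(8) = mex{0,1} = 2
g(9) = mex{0,1,2} = 3
g(10) = mex{1,2} = 0
So g(10) = 0.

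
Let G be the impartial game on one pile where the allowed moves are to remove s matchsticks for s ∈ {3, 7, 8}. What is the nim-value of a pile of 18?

Compute g(0), g(1), … for moves {3, 7, 8}:
k:     0  1  2  3  4  5  6  7  8  9 10 11 12 13 14 15 16 17 18
g(k):  0  0  0  1  1  1  0  2  2  1  3  0  0  2  1  1  0  0  2
So g(18) = 2.

2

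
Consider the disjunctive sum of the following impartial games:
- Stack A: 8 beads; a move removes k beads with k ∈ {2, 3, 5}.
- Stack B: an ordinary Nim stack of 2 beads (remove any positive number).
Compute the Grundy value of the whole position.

2

Grundy values for stack A (subtraction set {2, 3, 5}):
k:     0  1  2  3  4  5  6  7  8
g(k):  0  0  1  1  2  2  3  0  0
So g(8) = 0.
Stack B is a plain Nim stack of size 2, so its Grundy value is 2.
The value of a disjunctive sum is the nim-sum of the parts.
Combined value = 0 ⊕ 2 = 2.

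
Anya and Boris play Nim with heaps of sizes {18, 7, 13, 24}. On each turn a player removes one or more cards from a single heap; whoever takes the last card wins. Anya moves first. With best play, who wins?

Boris wins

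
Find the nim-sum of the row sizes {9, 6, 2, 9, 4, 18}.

18

Bitwise XOR of the heap sizes:
  01001  (9)
  00110  (6)
  00010  (2)
  01001  (9)
  00100  (4)
  10010  (18)
  -----
  10010  (18)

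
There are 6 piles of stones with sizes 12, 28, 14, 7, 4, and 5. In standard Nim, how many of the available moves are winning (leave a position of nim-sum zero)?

1

Bitwise XOR of the heap sizes:
  01100  (12)
  11100  (28)
  01110  (14)
  00111  (7)
  00100  (4)
  00101  (5)
  -----
  11000  (24)
The overall nim-sum is X = 24. A pile of size p has a winning move iff p XOR X < p (reduce it to p XOR X).
  12: 12 XOR 24 = 20 ≥ 12 — no move.
  28: 28 XOR 24 = 4 < 28 — winning move (to 4).
  14: 14 XOR 24 = 22 ≥ 14 — no move.
  7: 7 XOR 24 = 31 ≥ 7 — no move.
  4: 4 XOR 24 = 28 ≥ 4 — no move.
  5: 5 XOR 24 = 29 ≥ 5 — no move.
That gives 1 winning move.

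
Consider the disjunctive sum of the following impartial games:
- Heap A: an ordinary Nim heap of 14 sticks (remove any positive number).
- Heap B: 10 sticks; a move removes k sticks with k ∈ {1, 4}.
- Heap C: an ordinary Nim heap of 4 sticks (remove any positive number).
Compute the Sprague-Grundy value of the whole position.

Heap A is a plain Nim heap of size 14, so its Grundy value is 14.
Build the Grundy sequence for heap B with g(k) = mex{g(k−s) : s ∈ {1, 4}, s ≤ k}:
k:     0  1  2  3  4  5  6  7  8  9 10
g(k):  0  1  0  1  2  0  1  0  1  2  0
So g(10) = 0.
Heap C is a plain Nim heap of size 4, so its Grundy value is 4.
The value of a disjunctive sum is the nim-sum of the parts.
Combined value = 14 XOR 0 XOR 4 = 10.

10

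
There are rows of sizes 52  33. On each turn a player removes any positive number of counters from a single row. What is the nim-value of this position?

Compute the nim-sum pairwise:
52 ⊕ 33 = 21

21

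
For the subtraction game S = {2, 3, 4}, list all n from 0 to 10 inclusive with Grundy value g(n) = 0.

0, 1, 6, 7

Compute g(0), g(1), … for moves {2, 3, 4}:
g(0) = mex{} = 0
g(1) = mex{} = 0
g(2) = mex{0} = 1
g(3) = mex{0} = 1
g(4) = mex{0,1} = 2
g(5) = mex{0,1} = 2
g(6) = mex{1,2} = 0
g(7) = mex{1,2} = 0
g(8) = mex{0,2} = 1
g(9) = mex{0,2} = 1
g(10) = mex{0,1} = 2
The P-positions (g = 0) in 0..10 are 0, 1, 6, 7.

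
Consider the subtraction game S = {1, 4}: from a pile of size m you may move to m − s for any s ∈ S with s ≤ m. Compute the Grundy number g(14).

2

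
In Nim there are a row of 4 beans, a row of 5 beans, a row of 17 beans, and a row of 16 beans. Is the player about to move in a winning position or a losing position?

Losing position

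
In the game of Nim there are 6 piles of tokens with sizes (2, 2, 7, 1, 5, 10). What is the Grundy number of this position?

9

Bitwise XOR of the heap sizes:
  0010  (2)
  0010  (2)
  0111  (7)
  0001  (1)
  0101  (5)
  1010  (10)
  ----
  1001  (9)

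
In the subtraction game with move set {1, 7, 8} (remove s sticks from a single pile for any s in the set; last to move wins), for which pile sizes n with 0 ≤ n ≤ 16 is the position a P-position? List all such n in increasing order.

0, 2, 4, 6, 15

Grundy values for subtraction set {1, 7, 8}:
k:     0  1  2  3  4  5  6  7  8  9 10 11 12 13 14 15 16
g(k):  0  1  0  1  0  1  0  1  2  3  2  3  2  3  2  0  1
The P-positions (g = 0) in 0..16 are 0, 2, 4, 6, 15.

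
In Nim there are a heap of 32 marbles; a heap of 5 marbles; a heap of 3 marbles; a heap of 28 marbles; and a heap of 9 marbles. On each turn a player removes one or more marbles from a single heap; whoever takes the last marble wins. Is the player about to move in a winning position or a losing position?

In binary:
  100000  (32)
  000101  (5)
  000011  (3)
  011100  (28)
  001001  (9)
  ------
  110011  (51)
The nim-sum is 51 ≠ 0, so this is an N-position: the player to move can win.

Winning position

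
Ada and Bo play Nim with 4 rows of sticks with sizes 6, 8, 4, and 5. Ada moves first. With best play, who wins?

Ada wins

Write each in binary and XOR column by column:
  0110  (6)
  1000  (8)
  0100  (4)
  0101  (5)
  ----
  1111  (15)
The nim-sum is 15 ≠ 0, so this is an N-position: the player to move can win; Ada has a winning move.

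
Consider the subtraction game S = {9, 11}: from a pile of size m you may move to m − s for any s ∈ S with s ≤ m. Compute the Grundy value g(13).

1

Build the Grundy sequence with g(k) = mex{g(k−s) : s ∈ {9, 11}, s ≤ k}:
k:     0  1  2  3  4  5  6  7  8  9 10 11 12 13
g(k):  0  0  0  0  0  0  0  0  0  1  1  1  1  1
So g(13) = 1.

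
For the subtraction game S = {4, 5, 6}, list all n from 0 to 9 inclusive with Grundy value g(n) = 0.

0, 1, 2, 3

Grundy values for subtraction set {4, 5, 6}:
g(0) = mex{} = 0
g(1) = mex{} = 0
g(2) = mex{} = 0
g(3) = mex{} = 0
g(4) = mex{0} = 1
g(5) = mex{0} = 1
g(6) = mex{0} = 1
g(7) = mex{0} = 1
g(8) = mex{0,1} = 2
g(9) = mex{0,1} = 2
The P-positions (g = 0) in 0..9 are 0, 1, 2, 3.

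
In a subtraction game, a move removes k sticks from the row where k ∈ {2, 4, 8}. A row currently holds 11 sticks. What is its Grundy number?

Grundy values for subtraction set {2, 4, 8}:
g(0) = mex{} = 0
g(1) = mex{} = 0
g(2) = mex{0} = 1
g(3) = mex{0} = 1
g(4) = mex{0,1} = 2
g(5) = mex{0,1} = 2
g(6) = mex{1,2} = 0
g(7) = mex{1,2} = 0
g(8) = mex{0,2} = 1
g(9) = mex{0,2} = 1
g(10) = mex{0,1} = 2
g(11) = mex{0,1} = 2
So g(11) = 2.

2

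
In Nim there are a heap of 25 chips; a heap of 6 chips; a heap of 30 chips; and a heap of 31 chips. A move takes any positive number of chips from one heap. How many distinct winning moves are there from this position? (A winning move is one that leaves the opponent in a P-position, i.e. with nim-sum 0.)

3

Nim-sum: 25 ^ 6 ^ 30 ^ 31 = 30.
The overall nim-sum is X = 30. A heap of size p has a winning move iff p XOR X < p (reduce it to p XOR X).
  25: 25 XOR 30 = 7 < 25 — winning move (to 7).
  6: 6 XOR 30 = 24 ≥ 6 — no move.
  30: 30 XOR 30 = 0 < 30 — winning move (to 0).
  31: 31 XOR 30 = 1 < 31 — winning move (to 1).
That gives 3 winning moves.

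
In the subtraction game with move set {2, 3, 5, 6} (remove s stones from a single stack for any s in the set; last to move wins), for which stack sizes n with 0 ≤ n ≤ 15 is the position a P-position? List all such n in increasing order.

0, 1, 8, 9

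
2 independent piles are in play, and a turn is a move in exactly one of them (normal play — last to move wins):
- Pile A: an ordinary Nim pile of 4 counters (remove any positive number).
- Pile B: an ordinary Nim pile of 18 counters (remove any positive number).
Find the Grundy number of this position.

Pile A is a plain Nim pile of size 4, so its Grundy value is 4.
Pile B is a plain Nim pile of size 18, so its Grundy value is 18.
By the Sprague-Grundy theorem, the Grundy value of a sum of independent games is the XOR of the component values.
Combined value = 4 ⊕ 18 = 22.

22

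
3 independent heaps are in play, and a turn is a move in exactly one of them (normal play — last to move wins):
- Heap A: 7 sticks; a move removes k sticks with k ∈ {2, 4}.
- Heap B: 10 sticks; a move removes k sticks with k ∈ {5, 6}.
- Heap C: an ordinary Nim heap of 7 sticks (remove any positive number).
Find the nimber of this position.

For heap A, compute g(0), g(1), … with moves {2, 4}:
k:     0  1  2  3  4  5  6  7
g(k):  0  0  1  1  2  2  0  0
So g(7) = 0.
For heap B, compute g(0), g(1), … with moves {5, 6}:
k:     0  1  2  3  4  5  6  7  8  9 10
g(k):  0  0  0  0  0  1  1  1  1  1  2
So g(10) = 2.
Heap C is a plain Nim heap of size 7, so its Grundy value is 7.
The value of a disjunctive sum is the nim-sum of the parts.
Combined value = 0 XOR 2 XOR 7 = 5.

5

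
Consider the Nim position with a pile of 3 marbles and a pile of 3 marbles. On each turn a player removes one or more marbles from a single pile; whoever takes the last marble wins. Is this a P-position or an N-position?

P-position

Nim-sum: 3 ^ 3 = 0.
The nim-sum is 0, so this is a P-position: the player to move is in a losing position under optimal play.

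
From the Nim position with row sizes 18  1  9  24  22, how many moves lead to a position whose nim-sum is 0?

Bitwise XOR of the heap sizes:
  10010  (18)
  00001  (1)
  01001  (9)
  11000  (24)
  10110  (22)
  -----
  10100  (20)
The overall nim-sum is X = 20. A row of size p has a winning move iff p XOR X < p (reduce it to p XOR X).
  18: 18 XOR 20 = 6 < 18 — winning move (to 6).
  1: 1 XOR 20 = 21 ≥ 1 — no move.
  9: 9 XOR 20 = 29 ≥ 9 — no move.
  24: 24 XOR 20 = 12 < 24 — winning move (to 12).
  22: 22 XOR 20 = 2 < 22 — winning move (to 2).
That gives 3 winning moves.

3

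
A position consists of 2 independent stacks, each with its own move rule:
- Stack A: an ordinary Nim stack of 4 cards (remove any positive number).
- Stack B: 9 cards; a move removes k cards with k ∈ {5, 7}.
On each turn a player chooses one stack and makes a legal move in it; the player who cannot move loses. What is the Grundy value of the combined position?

Stack A is a plain Nim stack of size 4, so its Grundy value is 4.
Grundy values for stack B (subtraction set {5, 7}):
k:     0  1  2  3  4  5  6  7  8  9
g(k):  0  0  0  0  0  1  1  1  1  1
So g(9) = 1.
By the Sprague-Grundy theorem, the Grundy value of a sum of independent games is the XOR of the component values.
Combined value = 4 XOR 1 = 5.

5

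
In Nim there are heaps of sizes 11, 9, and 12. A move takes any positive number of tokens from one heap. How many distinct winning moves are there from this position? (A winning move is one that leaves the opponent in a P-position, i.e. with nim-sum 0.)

3

Compute the nim-sum pairwise:
11 XOR 9 = 2
2 XOR 12 = 14
The overall nim-sum is X = 14. A heap of size p has a winning move iff p XOR X < p (reduce it to p XOR X).
  11: 11 XOR 14 = 5 < 11 — winning move (to 5).
  9: 9 XOR 14 = 7 < 9 — winning move (to 7).
  12: 12 XOR 14 = 2 < 12 — winning move (to 2).
That gives 3 winning moves.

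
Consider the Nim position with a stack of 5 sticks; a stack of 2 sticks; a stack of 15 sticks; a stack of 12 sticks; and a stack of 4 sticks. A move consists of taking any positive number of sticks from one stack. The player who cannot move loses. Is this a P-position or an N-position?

P-position

Bitwise XOR of the heap sizes:
  0101  (5)
  0010  (2)
  1111  (15)
  1100  (12)
  0100  (4)
  ----
  0000  (0)
The nim-sum is 0, so this is a P-position: the player to move is in a losing position under optimal play.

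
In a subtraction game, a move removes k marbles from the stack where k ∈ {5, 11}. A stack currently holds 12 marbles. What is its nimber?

Build the Grundy sequence with g(k) = mex{g(k−s) : s ∈ {5, 11}, s ≤ k}:
k:     0  1  2  3  4  5  6  7  8  9 10 11 12
g(k):  0  0  0  0  0  1  1  1  1  1  0  2  2
So g(12) = 2.

2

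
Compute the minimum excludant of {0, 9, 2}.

1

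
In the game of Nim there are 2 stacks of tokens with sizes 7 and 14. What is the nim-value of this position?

9

Nim-sum: 7 ⊕ 14 = 9.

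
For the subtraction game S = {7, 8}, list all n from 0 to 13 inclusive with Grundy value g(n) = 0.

0, 1, 2, 3, 4, 5, 6

Grundy values for subtraction set {7, 8}:
k:     0  1  2  3  4  5  6  7  8  9 10 11 12 13
g(k):  0  0  0  0  0  0  0  1  1  1  1  1  1  1
The P-positions (g = 0) in 0..13 are 0, 1, 2, 3, 4, 5, 6.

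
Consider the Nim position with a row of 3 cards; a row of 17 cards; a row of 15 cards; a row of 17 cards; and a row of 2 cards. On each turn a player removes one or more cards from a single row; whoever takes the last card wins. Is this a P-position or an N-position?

Nim-sum: 3 XOR 17 XOR 15 XOR 17 XOR 2 = 14.
The nim-sum is 14 ≠ 0, so this is an N-position: the player to move can win.

N-position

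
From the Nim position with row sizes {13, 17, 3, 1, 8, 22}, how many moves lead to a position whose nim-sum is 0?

0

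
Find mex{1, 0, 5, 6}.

2

The values 0, 1 are all present; 2 is the first non-negative integer missing from the set.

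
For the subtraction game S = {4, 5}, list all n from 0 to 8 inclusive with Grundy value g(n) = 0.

0, 1, 2, 3

Build the Grundy sequence with g(k) = mex{g(k−s) : s ∈ {4, 5}, s ≤ k}:
g(0) = mex{} = 0
g(1) = mex{} = 0
g(2) = mex{} = 0
g(3) = mex{} = 0
g(4) = mex{0} = 1
g(5) = mex{0} = 1
g(6) = mex{0} = 1
g(7) = mex{0} = 1
g(8) = mex{0,1} = 2
The P-positions (g = 0) in 0..8 are 0, 1, 2, 3.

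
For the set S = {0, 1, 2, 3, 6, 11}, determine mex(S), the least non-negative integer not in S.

The values 0, 1, 2, 3 are all present; 4 is the first non-negative integer missing from the set.

4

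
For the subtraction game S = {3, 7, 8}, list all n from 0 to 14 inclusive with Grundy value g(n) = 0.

0, 1, 2, 6, 11, 12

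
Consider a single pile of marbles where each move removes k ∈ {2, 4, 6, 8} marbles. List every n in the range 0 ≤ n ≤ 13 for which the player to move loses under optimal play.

0, 1, 10, 11

Grundy values for subtraction set {2, 4, 6, 8}:
k:     0  1  2  3  4  5  6  7  8  9 10 11 12 13
g(k):  0  0  1  1  2  2  3  3  4  4  0  0  1  1
The P-positions (g = 0) in 0..13 are 0, 1, 10, 11.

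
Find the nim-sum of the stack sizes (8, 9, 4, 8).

13

Write each in binary and XOR column by column:
  1000  (8)
  1001  (9)
  0100  (4)
  1000  (8)
  ----
  1101  (13)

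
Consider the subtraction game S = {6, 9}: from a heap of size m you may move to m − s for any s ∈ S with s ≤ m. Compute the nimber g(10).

1

Build the Grundy sequence with g(k) = mex{g(k−s) : s ∈ {6, 9}, s ≤ k}:
g(0) = mex{} = 0
g(1) = mex{} = 0
g(2) = mex{} = 0
g(3) = mex{} = 0
g(4) = mex{} = 0
g(5) = mex{} = 0
g(6) = mex{0} = 1
g(7) = mex{0} = 1
g(8) = mex{0} = 1
g(9) = mex{0} = 1
g(10) = mex{0} = 1
So g(10) = 1.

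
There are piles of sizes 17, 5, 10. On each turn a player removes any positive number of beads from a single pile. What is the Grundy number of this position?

30

Nim-sum: 17 ^ 5 ^ 10 = 30.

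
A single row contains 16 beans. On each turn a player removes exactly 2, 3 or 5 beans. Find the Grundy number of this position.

1

Build the Grundy sequence with g(k) = mex{g(k−s) : s ∈ {2, 3, 5}, s ≤ k}:
k:     0  1  2  3  4  5  6  7  8  9 10 11 12 13 14 15 16
g(k):  0  0  1  1  2  2  3  0  0  1  1  2  2  3  0  0  1
So g(16) = 1.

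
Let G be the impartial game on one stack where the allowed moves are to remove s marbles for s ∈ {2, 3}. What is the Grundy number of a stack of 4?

2

Compute g(0), g(1), … for moves {2, 3}:
g(0) = mex{} = 0
g(1) = mex{} = 0
g(2) = mex{0} = 1
g(3) = mex{0} = 1
g(4) = mex{0,1} = 2
So g(4) = 2.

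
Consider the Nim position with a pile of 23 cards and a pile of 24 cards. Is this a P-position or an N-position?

N-position

Nim-sum: 23 XOR 24 = 15.
The nim-sum is 15 ≠ 0, so this is an N-position: the player to move can win.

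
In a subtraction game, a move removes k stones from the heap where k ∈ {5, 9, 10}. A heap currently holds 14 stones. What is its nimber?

Build the Grundy sequence with g(k) = mex{g(k−s) : s ∈ {5, 9, 10}, s ≤ k}:
k:     0  1  2  3  4  5  6  7  8  9 10 11 12 13 14
g(k):  0  0  0  0  0  1  1  1  1  1  2  2  2  2  2
So g(14) = 2.

2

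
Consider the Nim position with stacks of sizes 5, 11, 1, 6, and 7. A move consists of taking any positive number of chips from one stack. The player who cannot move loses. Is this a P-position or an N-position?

N-position

Compute the nim-sum pairwise:
5 ^ 11 = 14
14 ^ 1 = 15
15 ^ 6 = 9
9 ^ 7 = 14
The nim-sum is 14 ≠ 0, so this is an N-position: the player to move can win.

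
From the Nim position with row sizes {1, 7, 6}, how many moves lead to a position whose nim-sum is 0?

Nim-sum: 1 ^ 7 ^ 6 = 0.
The nim-sum is already 0, so every move leaves a nonzero nim-sum — there are no winning moves.

0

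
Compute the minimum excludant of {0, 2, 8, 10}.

0 is in the set but 1 is not, so the mex is 1.

1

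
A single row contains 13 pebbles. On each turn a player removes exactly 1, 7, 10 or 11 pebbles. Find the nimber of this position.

Compute g(0), g(1), … for moves {1, 7, 10, 11}:
k:     0  1  2  3  4  5  6  7  8  9 10 11 12 13
g(k):  0  1  0  1  0  1  0  1  0  1  2  3  2  3
So g(13) = 3.

3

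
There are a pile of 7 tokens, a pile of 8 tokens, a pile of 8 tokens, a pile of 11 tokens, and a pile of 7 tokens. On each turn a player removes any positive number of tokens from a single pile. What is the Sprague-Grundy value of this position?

11

Nim-sum: 7 ⊕ 8 ⊕ 8 ⊕ 11 ⊕ 7 = 11.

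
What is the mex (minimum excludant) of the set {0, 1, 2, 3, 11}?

4

The values 0, 1, 2, 3 are all present; 4 is the first non-negative integer missing from the set.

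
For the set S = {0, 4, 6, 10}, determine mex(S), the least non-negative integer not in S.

1

0 is in the set but 1 is not, so the mex is 1.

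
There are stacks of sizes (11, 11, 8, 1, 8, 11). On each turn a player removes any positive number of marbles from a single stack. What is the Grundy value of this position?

In binary:
  1011  (11)
  1011  (11)
  1000  (8)
  0001  (1)
  1000  (8)
  1011  (11)
  ----
  1010  (10)

10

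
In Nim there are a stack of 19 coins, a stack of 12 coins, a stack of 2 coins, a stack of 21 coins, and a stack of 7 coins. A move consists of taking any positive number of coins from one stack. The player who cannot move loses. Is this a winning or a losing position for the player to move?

Bitwise XOR of the heap sizes:
  10011  (19)
  01100  (12)
  00010  (2)
  10101  (21)
  00111  (7)
  -----
  01111  (15)
The nim-sum is 15 ≠ 0, so this is an N-position: the player to move can win.

Winning position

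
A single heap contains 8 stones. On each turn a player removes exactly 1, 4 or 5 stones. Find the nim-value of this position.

0

Compute g(0), g(1), … for moves {1, 4, 5}:
k:     0  1  2  3  4  5  6  7  8
g(k):  0  1  0  1  2  3  2  3  0
So g(8) = 0.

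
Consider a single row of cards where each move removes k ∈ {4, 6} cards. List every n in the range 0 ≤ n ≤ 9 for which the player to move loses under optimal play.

0, 1, 2, 3

Build the Grundy sequence with g(k) = mex{g(k−s) : s ∈ {4, 6}, s ≤ k}:
g(0) = mex{} = 0
g(1) = mex{} = 0
g(2) = mex{} = 0
g(3) = mex{} = 0
g(4) = mex{0} = 1
g(5) = mex{0} = 1
g(6) = mex{0} = 1
g(7) = mex{0} = 1
g(8) = mex{0,1} = 2
g(9) = mex{0,1} = 2
The P-positions (g = 0) in 0..9 are 0, 1, 2, 3.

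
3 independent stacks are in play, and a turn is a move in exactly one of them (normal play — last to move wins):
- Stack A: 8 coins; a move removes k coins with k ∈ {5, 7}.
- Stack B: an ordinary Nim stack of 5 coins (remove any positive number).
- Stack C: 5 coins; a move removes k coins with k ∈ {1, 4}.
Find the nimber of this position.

4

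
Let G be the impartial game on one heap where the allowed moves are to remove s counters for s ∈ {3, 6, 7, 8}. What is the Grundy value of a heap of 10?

Build the Grundy sequence with g(k) = mex{g(k−s) : s ∈ {3, 6, 7, 8}, s ≤ k}:
g(0) = mex{} = 0
g(1) = mex{} = 0
g(2) = mex{} = 0
g(3) = mex{0} = 1
g(4) = mex{0} = 1
g(5) = mex{0} = 1
g(6) = mex{0,1} = 2
g(7) = mex{0,1} = 2
g(8) = mex{0,1} = 2
g(9) = mex{0,1,2} = 3
g(10) = mex{0,1,2} = 3
So g(10) = 3.

3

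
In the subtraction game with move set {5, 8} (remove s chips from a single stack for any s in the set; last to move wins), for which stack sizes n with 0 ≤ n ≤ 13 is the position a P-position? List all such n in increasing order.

0, 1, 2, 3, 4, 13

Build the Grundy sequence with g(k) = mex{g(k−s) : s ∈ {5, 8}, s ≤ k}:
k:     0  1  2  3  4  5  6  7  8  9 10 11 12 13
g(k):  0  0  0  0  0  1  1  1  1  1  2  2  2  0
The P-positions (g = 0) in 0..13 are 0, 1, 2, 3, 4, 13.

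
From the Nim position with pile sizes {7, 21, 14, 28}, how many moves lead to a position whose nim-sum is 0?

0

Compute the nim-sum pairwise:
7 ⊕ 21 = 18
18 ⊕ 14 = 28
28 ⊕ 28 = 0
The nim-sum is already 0, so every move leaves a nonzero nim-sum — there are no winning moves.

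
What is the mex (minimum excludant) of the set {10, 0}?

0 is in the set but 1 is not, so the mex is 1.

1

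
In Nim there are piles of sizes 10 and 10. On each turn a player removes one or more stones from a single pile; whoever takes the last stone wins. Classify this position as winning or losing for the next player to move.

Write each in binary and XOR column by column:
  1010  (10)
  1010  (10)
  ----
  0000  (0)
The nim-sum is 0, so this is a P-position: the player to move is in a losing position under optimal play.

Losing position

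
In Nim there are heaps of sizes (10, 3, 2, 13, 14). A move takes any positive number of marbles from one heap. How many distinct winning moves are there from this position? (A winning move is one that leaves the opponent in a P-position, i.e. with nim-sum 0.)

3

Write each in binary and XOR column by column:
  1010  (10)
  0011  (3)
  0010  (2)
  1101  (13)
  1110  (14)
  ----
  1000  (8)
The overall nim-sum is X = 8. A heap of size p has a winning move iff p XOR X < p (reduce it to p XOR X).
  10: 10 XOR 8 = 2 < 10 — winning move (to 2).
  3: 3 XOR 8 = 11 ≥ 3 — no move.
  2: 2 XOR 8 = 10 ≥ 2 — no move.
  13: 13 XOR 8 = 5 < 13 — winning move (to 5).
  14: 14 XOR 8 = 6 < 14 — winning move (to 6).
That gives 3 winning moves.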